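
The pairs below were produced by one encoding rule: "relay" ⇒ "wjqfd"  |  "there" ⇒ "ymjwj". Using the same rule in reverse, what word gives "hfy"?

cat

Compare letters: r→w is +5, e→j is +5, l→q is +5 — a constant shift. Every letter moves 5 places later in the alphabet, wrapping around z→a.
Undoing it on hfy: h−5=c, f−5=a, y−5=t.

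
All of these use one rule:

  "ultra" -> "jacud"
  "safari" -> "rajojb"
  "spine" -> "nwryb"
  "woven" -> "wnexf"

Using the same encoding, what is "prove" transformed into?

nexay

The output letters match the input read backwards, each shifted +9: ultra reversed is artlu. Two steps: reverse the string, then apply a Caesar shift of +9.
On prove: reverse → evorp; then shift: e+9=n, v+9=e, o+9=x, r+9=a, p+9=y.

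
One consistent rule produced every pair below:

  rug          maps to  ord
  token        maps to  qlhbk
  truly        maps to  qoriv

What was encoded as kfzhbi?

nickel

Compare letters: r→o is +23, u→r is +23, g→d is +23 — a constant shift. This is a Caesar cipher with shift 23.
Reversing it on kfzhbi: k−23=n, f−23=i, z−23=c, h−23=k, b−23=e, i−23=l.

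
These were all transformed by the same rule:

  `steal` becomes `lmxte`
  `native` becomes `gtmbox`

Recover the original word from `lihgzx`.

This is a Caesar cipher with shift 19.
Reversing it on lihgzx: l−19=s, i−19=p, h−19=o, g−19=n, z−19=g, x−19=e.

sponge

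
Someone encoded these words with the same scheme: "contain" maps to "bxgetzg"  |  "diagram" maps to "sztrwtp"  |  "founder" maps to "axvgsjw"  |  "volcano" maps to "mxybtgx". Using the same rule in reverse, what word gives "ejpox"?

tempo

Each letter's alphabet position (a=0..z=25) is mapped through 17·x+19 mod 26 — an affine cipher.
Undoing it on ejpox: e(4)→23·(4−19)≡19=t; j(9)→23·(9−19)≡4=e; p(15)→23·(15−19)≡12=m; o(14)→23·(14−19)≡15=p; x(23)→23·(23−19)≡14=o (all mod 26).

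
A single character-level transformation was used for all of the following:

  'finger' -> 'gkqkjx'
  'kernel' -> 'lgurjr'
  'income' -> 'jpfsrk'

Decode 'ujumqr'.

thrill

Letter i (0-indexed) is shifted by i+1, so successive shifts are 1, 2, 3, ….
Undoing it on ujumqr: u−1=t, j−2=h, u−3=r, m−4=i, q−5=l, r−6=l.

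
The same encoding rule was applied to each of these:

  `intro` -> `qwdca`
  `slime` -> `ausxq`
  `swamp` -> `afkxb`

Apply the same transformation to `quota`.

In intro: i→q is +8, n→w is +9, t→d is +10, r→c is +11 — the shift increases by 1 each position. The shift increases by 1 at each position, starting from +8: 8, 9, 10, ….
For quota: q+8=y, u+9=d, o+10=y, t+11=e, a+12=m.

ydyem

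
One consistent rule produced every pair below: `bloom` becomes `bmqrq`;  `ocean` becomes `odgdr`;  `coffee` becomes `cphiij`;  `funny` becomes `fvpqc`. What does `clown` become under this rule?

In bloom: b→b is +0, l→m is +1, o→q is +2, o→r is +3 — the shift increases by 1 each position. The shift increases by 1 at each position, starting from +0: 0, 1, 2, ….
For clown: c+0=c, l+1=m, o+2=q, w+3=z, n+4=r.

cmqzr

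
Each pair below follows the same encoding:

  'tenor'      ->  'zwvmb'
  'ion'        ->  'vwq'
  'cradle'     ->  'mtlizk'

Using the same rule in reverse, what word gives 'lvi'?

The word is reversed, then every letter is shifted forward by 8.
Undoing it on lvi: shift back: l−8=d, v−8=n, i−8=a → dna; then reverse → and.

and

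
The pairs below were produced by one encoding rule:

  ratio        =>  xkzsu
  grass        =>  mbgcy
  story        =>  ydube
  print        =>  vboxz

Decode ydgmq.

stack

The shifts repeat in a cycle of length 2: positions 0,1,… shift by +6, +10, then the pattern repeats.
Reversing it on ydgmq: y−6=s, d−10=t, g−6=a, m−10=c, q−6=k.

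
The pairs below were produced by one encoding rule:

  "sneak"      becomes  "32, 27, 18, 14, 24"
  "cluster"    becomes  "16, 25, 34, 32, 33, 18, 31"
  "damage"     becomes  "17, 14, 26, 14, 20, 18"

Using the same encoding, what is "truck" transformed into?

33, 31, 34, 16, 24

s is letter #19 and maps to 32: an offset of 13. Letters become their 1-based position plus 13 (so a→14, b→15, …).
Applying it to truck: t=20→33, r=18→31, u=21→34, c=3→16, k=11→24.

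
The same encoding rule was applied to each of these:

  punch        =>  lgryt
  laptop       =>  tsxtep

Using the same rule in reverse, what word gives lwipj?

flesh

The output letters match the input read backwards, each shifted +4: punch reversed is hcnup. The word is reversed, then every letter is shifted forward by 4.
Undoing it on lwipj: shift back: l−4=h, w−4=s, i−4=e, p−4=l, j−4=f → hself; then reverse → flesh.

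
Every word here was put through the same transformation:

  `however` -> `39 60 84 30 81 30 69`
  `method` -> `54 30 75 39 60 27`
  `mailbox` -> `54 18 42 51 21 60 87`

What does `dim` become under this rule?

h(#8)→39 and o(#15)→60: differences scale by 3, so n = 3·pos + 15. Each letter becomes 3×(its alphabet position, a=1..z=26) + 15.
For dim: d=4→27, i=9→42, m=13→54.

27 42 54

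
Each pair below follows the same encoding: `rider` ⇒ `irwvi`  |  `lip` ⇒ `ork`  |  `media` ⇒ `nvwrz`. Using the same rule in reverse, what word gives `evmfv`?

venue

Each pair mirrors across the alphabet (r↔i, i↔r, d↔w): positions sum to 25. This is the alphabet-reversal cipher (Atbash): a becomes z, b becomes y, etc.
Decoding evmfv: e↔v, v↔e, m↔n, f↔u, v↔e.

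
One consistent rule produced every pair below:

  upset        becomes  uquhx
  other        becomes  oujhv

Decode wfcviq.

In upset: u→u is +0, p→q is +1, s→u is +2, e→h is +3 — the shift increases by 1 each position. Each letter shifts forward by its position index (0, 1, 2, …) — the shift grows by one for each successive letter.
Undoing it on wfcviq: w−0=w, f−1=e, c−2=a, v−3=s, i−4=e, q−5=l.

weasel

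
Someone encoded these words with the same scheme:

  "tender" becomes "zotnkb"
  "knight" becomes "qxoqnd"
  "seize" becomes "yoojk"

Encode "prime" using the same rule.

Shifts by position in tender: pos 0: t→z (+6), pos 1: e→o (+10), pos 2: n→t (+6), pos 3: d→n (+10) — repeating every 2. The shifts repeat in a cycle of length 2: positions 0,1,… shift by +6, +10, then the pattern repeats.
On prime: p+6=v, r+10=b, i+6=o, m+10=w, e+6=k.

vbowk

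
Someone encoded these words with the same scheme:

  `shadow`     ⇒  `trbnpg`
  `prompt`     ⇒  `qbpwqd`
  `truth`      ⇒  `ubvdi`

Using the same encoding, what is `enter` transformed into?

fxuos

The shifts repeat in a cycle of length 2: positions 0,1,… shift by +1, +10, then the pattern repeats.
On enter: e+1=f, n+10=x, t+1=u, e+10=o, r+1=s.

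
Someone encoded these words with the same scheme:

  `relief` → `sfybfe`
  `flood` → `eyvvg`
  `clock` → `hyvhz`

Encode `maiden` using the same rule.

xjbgfw

r(17)→s(18) and e(4)→f(5) fit y≡25x+9 (mod 26); the inverse of 25 mod 26 is 25. Treating letters as 0–25, the rule is x ↦ 25x + 9 (mod 26).
For maiden: m(12)→25·12+9≡23=x; a(0)→25·0+9≡9=j; i(8)→25·8+9≡1=b; d(3)→25·3+9≡6=g; e(4)→25·4+9≡5=f; n(13)→25·13+9≡22=w (all mod 26).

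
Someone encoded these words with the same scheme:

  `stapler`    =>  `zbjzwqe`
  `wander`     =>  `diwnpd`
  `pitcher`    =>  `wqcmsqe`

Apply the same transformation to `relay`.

ymukj

In stapler: s→z is +7, t→b is +8, a→j is +9, p→z is +10 — the shift increases by 1 each position. The shift increases by 1 at each position, starting from +7: 7, 8, 9, ….
For relay: r+7=y, e+8=m, l+9=u, a+10=k, y+11=j.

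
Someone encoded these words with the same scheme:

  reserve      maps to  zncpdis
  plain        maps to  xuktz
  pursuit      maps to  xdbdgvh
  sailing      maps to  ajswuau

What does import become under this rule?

qvzzdg

In reserve: r→z is +8, e→n is +9, s→c is +10, e→p is +11 — the shift increases by 1 each position. The shift increases by 1 at each position, starting from +8: 8, 9, 10, ….
Applying it to import: i+8=q, m+9=v, p+10=z, o+11=z, r+12=d, t+13=g.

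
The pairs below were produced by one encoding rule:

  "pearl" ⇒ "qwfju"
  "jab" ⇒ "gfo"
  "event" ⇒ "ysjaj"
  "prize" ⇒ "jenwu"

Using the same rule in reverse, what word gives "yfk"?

fat

The output letters match the input read backwards, each shifted +5: pearl reversed is lraep. The word is reversed, then every letter is shifted forward by 5.
Reversing it on yfk: shift back: y−5=t, f−5=a, k−5=f → taf; then reverse → fat.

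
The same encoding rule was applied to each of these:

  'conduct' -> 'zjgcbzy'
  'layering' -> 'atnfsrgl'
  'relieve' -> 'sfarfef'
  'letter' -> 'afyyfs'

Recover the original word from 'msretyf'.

c(2)→z(25) and o(14)→j(9) fit y≡3x+19 (mod 26); the inverse of 3 mod 26 is 9. Treating letters as 0–25, the rule is x ↦ 3x + 19 (mod 26).
Decoding msretyf: m(12)→9·(12−19)≡15=p; s(18)→9·(18−19)≡17=r; r(17)→9·(17−19)≡8=i; e(4)→9·(4−19)≡21=v; t(19)→9·(19−19)≡0=a; y(24)→9·(24−19)≡19=t; f(5)→9·(5−19)≡4=e (all mod 26).

private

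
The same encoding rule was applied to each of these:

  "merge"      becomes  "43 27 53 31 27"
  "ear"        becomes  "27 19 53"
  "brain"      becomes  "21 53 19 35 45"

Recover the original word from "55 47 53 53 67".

Each letter becomes 2×(its alphabet position, a=1..z=26) + 17.
Undoing it on 55 47 53 53 67: 55→(55−17)÷2=19=s, 47→(47−17)÷2=15=o, 53→(53−17)÷2=18=r, 53→(53−17)÷2=18=r, 67→(67−17)÷2=25=y.

sorry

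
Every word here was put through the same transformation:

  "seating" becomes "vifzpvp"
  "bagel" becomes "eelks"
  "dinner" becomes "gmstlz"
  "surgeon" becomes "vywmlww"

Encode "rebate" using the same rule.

uiggam

Each letter shifts forward by (position + 3), i.e. 3, 4, 5, … — the shift grows by one for each successive letter.
Applying it to rebate: r+3=u, e+4=i, b+5=g, a+6=g, t+7=a, e+8=m.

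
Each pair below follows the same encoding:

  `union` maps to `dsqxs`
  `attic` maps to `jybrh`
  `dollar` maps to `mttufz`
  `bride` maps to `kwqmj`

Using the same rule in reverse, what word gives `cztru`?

tulip

Shifts by position in union: pos 0: u→d (+9), pos 1: n→s (+5), pos 2: i→q (+8), pos 3: o→x (+9), pos 4: n→s (+5) — repeating every 3. The shifts repeat in a cycle of length 3: positions 0,1,… shift by +9, +5, +8, then the pattern repeats.
Undoing it on cztru: c−9=t, z−5=u, t−8=l, r−9=i, u−5=p.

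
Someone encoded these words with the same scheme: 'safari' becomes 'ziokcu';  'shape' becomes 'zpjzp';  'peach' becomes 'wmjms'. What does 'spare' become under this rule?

In safari: s→z is +7, a→i is +8, f→o is +9, a→k is +10 — the shift increases by 1 each position. Letter i (0-indexed) is shifted by i+7, so successive shifts are 7, 8, 9, ….
For spare: s+7=z, p+8=x, a+9=j, r+10=b, e+11=p.

zxjbp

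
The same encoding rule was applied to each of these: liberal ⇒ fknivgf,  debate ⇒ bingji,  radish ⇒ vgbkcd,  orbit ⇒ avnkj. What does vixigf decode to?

l(11)→f(5) and i(8)→k(10) fit y≡7x+6 (mod 26); the inverse of 7 mod 26 is 15. Treating letters as 0–25, the rule is x ↦ 7x + 6 (mod 26).
Undoing it on vixigf: v(21)→15·(21−6)≡17=r; i(8)→15·(8−6)≡4=e; x(23)→15·(23−6)≡21=v; i(8)→15·(8−6)≡4=e; g(6)→15·(6−6)≡0=a; f(5)→15·(5−6)≡11=l (all mod 26).

reveal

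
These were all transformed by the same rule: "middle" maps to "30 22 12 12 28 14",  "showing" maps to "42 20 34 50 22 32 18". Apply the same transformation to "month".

30 34 32 44 20

With a=1..z=26, the number is 2·pos + 4.
Applying it to month: m=13→30, o=15→34, n=14→32, t=20→44, h=8→20.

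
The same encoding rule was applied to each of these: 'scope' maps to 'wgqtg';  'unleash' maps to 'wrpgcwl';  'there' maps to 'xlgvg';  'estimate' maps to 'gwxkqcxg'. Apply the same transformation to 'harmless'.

lcvqpgww

The shift depends on letter class: consonant s→w is +4, but vowel o→q is +2. Two shifts are in play — +2 for a/e/i/o/u, +4 for every other letter.
For harmless: h(cons)+4=l, a(vowel)+2=c, r(cons)+4=v, m(cons)+4=q, l(cons)+4=p, e(vowel)+2=g, s(cons)+4=w, s(cons)+4=w.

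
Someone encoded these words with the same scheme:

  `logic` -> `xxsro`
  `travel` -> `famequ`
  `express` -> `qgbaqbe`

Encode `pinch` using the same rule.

brzlt

Shifts by position in logic: pos 0: l→x (+12), pos 1: o→x (+9), pos 2: g→s (+12), pos 3: i→r (+9) — repeating every 2. It's a Vigenère-style cipher with numeric key [12,9]: position i shifts by key[i mod 2].
For pinch: p+12=b, i+9=r, n+12=z, c+9=l, h+12=t.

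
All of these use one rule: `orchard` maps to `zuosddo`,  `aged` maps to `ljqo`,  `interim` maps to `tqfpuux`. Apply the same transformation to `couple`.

nrgaoq

Shifts by position in orchard: pos 0: o→z (+11), pos 1: r→u (+3), pos 2: c→o (+12), pos 3: h→s (+11), pos 4: a→d (+3), pos 5: r→d (+12) — repeating every 3. A repeating key of period 3 is used — shifts +11, +3, +12 over and over.
For couple: c+11=n, o+3=r, u+12=g, p+11=a, l+3=o, e+12=q.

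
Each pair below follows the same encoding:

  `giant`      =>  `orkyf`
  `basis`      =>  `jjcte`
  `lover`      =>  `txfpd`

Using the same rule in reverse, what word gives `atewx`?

skull

In giant: g→o is +8, i→r is +9, a→k is +10, n→y is +11 — the shift increases by 1 each position. Letter i (0-indexed) is shifted by i+8, so successive shifts are 8, 9, 10, ….
Decoding atewx: a−8=s, t−9=k, e−10=u, w−11=l, x−12=l.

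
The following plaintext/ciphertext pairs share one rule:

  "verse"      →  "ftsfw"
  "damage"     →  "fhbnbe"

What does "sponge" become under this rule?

fhopqt

The output letters match the input read backwards, each shifted +1: verse reversed is esrev. Read the word backwards and shift each letter +1.
On sponge: reverse → egnops; then shift: e+1=f, g+1=h, n+1=o, o+1=p, p+1=q, s+1=t.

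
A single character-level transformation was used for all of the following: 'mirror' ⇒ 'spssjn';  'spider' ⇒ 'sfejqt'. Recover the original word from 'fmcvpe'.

The output letters match the input read backwards, each shifted +1: mirror reversed is rorrim. Read the word backwards and shift each letter +1.
Undoing it on fmcvpe: shift back: f−1=e, m−1=l, c−1=b, v−1=u, p−1=o, e−1=d → elbuod; then reverse → double.

double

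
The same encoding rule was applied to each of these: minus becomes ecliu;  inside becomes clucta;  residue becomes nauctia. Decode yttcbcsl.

addition

m(12)→e(4) and i(8)→c(2) fit y≡7x+24 (mod 26); the inverse of 7 mod 26 is 15. Each letter's alphabet position (a=0..z=25) is mapped through 7·x+24 mod 26 — an affine cipher.
Reversing it on yttcbcsl: y(24)→15·(24−24)≡0=a; t(19)→15·(19−24)≡3=d; t(19)→15·(19−24)≡3=d; c(2)→15·(2−24)≡8=i; b(1)→15·(1−24)≡19=t; c(2)→15·(2−24)≡8=i; s(18)→15·(18−24)≡14=o; l(11)→15·(11−24)≡13=n (all mod 26).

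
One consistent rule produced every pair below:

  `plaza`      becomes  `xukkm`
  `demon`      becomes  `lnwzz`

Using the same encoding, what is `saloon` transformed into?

The shift increases by 1 at each position, starting from +8: 8, 9, 10, ….
On saloon: s+8=a, a+9=j, l+10=v, o+11=z, o+12=a, n+13=a.

ajvzaa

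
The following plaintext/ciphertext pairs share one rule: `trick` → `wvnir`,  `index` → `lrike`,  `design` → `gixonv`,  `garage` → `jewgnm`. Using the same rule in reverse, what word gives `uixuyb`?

resort

In trick: t→w is +3, r→v is +4, i→n is +5, c→i is +6 — the shift increases by 1 each position. Each letter shifts forward by (position + 3), i.e. 3, 4, 5, … — the shift grows by one for each successive letter.
Reversing it on uixuyb: u−3=r, i−4=e, x−5=s, u−6=o, y−7=r, b−8=t.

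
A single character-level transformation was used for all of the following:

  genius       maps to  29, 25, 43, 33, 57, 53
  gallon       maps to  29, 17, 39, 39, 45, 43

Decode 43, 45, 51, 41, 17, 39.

normal

g(#7)→29 and e(#5)→25: differences scale by 2, so n = 2·pos + 15. The formula is n = 2×(alphabet index, a=1) + 15.
Reversing it on 43, 45, 51, 41, 17, 39: 43→(43−15)÷2=14=n, 45→(45−15)÷2=15=o, 51→(51−15)÷2=18=r, 41→(41−15)÷2=13=m, 17→(17−15)÷2=1=a, 39→(39−15)÷2=12=l.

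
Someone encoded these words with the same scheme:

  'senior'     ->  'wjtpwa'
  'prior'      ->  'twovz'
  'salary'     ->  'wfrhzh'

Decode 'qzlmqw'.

The shift increases by 1 at each position, starting from +4: 4, 5, 6, ….
Undoing it on qzlmqw: q−4=m, z−5=u, l−6=f, m−7=f, q−8=i, w−9=n.

muffin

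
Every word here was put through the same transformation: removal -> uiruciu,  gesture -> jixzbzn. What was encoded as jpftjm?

glance

In removal: r→u is +3, e→i is +4, m→r is +5, o→u is +6 — the shift increases by 1 each position. The shift increases by 1 at each position, starting from +3: 3, 4, 5, ….
Reversing it on jpftjm: j−3=g, p−4=l, f−5=a, t−6=n, j−7=c, m−8=e.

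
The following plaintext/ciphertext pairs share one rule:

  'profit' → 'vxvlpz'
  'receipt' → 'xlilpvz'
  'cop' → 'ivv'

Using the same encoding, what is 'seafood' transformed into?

ylhlvvj

The shift depends on letter class: consonant p→v is +6, but vowel o→v is +7. The rule splits by letter class: vowels +7, consonants +6.
For seafood: s(cons)+6=y, e(vowel)+7=l, a(vowel)+7=h, f(cons)+6=l, o(vowel)+7=v, o(vowel)+7=v, d(cons)+6=j.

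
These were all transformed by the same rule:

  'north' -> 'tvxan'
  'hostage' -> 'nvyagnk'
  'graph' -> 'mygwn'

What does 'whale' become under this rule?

Shifts by position in north: pos 0: n→t (+6), pos 1: o→v (+7), pos 2: r→x (+6), pos 3: t→a (+7) — repeating every 2. It's a Vigenère-style cipher with numeric key [6,7]: position i shifts by key[i mod 2].
For whale: w+6=c, h+7=o, a+6=g, l+7=s, e+6=k.

cogsk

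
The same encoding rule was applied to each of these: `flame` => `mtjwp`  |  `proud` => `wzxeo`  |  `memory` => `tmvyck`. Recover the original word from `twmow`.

model

In flame: f→m is +7, l→t is +8, a→j is +9, m→w is +10 — the shift increases by 1 each position. The shift increases by 1 at each position, starting from +7: 7, 8, 9, ….
Reversing it on twmow: t−7=m, w−8=o, m−9=d, o−10=e, w−11=l.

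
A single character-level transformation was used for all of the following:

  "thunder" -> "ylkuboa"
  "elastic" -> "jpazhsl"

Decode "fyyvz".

The output letters match the input read backwards, each shifted +7: thunder reversed is rednuht. The word is reversed, then every letter is shifted forward by 7.
Undoing it on fyyvz: shift back: f−7=y, y−7=r, y−7=r, v−7=o, z−7=s → yrros; then reverse → sorry.

sorry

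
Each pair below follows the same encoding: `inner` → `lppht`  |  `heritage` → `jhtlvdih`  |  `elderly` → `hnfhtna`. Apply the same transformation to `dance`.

The shift depends on letter class: consonant n→p is +2, but vowel i→l is +3. The rule splits by letter class: vowels +3, consonants +2.
For dance: d(cons)+2=f, a(vowel)+3=d, n(cons)+2=p, c(cons)+2=e, e(vowel)+3=h.

fdpeh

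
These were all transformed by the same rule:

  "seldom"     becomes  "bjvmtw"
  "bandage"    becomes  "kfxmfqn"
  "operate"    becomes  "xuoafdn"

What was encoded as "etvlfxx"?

volcano

Shifts by position in seldom: pos 0: s→b (+9), pos 1: e→j (+5), pos 2: l→v (+10), pos 3: d→m (+9), pos 4: o→t (+5), pos 5: m→w (+10) — repeating every 3. A repeating key of period 3 is used — shifts +9, +5, +10 over and over.
Decoding etvlfxx: e−9=v, t−5=o, v−10=l, l−9=c, f−5=a, x−10=n, x−9=o.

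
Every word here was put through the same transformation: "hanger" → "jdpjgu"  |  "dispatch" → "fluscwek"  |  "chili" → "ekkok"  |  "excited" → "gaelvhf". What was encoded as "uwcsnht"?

stapler

Shifts by position in hanger: pos 0: h→j (+2), pos 1: a→d (+3), pos 2: n→p (+2), pos 3: g→j (+3) — repeating every 2. A repeating key of period 2 is used — shifts +2, +3 over and over.
Undoing it on uwcsnht: u−2=s, w−3=t, c−2=a, s−3=p, n−2=l, h−3=e, t−2=r.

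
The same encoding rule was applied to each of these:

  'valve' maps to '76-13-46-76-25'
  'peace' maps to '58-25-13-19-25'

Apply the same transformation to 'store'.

With a=1..z=26, the number is 3·pos + 10.
On store: s=19→67, t=20→70, o=15→55, r=18→64, e=5→25.

67-70-55-64-25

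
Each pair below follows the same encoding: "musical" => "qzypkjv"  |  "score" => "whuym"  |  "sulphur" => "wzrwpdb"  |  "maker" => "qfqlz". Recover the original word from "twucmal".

In musical: m→q is +4, u→z is +5, s→y is +6, i→p is +7 — the shift increases by 1 each position. Each letter shifts forward by (position + 4), i.e. 4, 5, 6, … — the shift grows by one for each successive letter.
Reversing it on twucmal: t−4=p, w−5=r, u−6=o, c−7=v, m−8=e, a−9=r, l−10=b.

proverb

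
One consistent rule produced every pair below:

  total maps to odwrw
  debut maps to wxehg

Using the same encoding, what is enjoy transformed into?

The output letters match the input read backwards, each shifted +3: total reversed is latot. Two steps: reverse the string, then apply a Caesar shift of +3.
Applying it to enjoy: reverse → yojne; then shift: y+3=b, o+3=r, j+3=m, n+3=q, e+3=h.

brmqh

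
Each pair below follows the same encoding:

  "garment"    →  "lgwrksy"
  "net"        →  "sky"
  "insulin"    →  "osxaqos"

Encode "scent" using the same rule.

xhksy

The shift depends on letter class: consonant g→l is +5, but vowel a→g is +6. The rule splits by letter class: vowels +6, consonants +5.
Applying it to scent: s(cons)+5=x, c(cons)+5=h, e(vowel)+6=k, n(cons)+5=s, t(cons)+5=y.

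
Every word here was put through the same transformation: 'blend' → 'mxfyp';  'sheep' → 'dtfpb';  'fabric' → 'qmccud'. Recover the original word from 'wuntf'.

A repeating key of period 3 is used — shifts +11, +12, +1 over and over.
Reversing it on wuntf: w−11=l, u−12=i, n−1=m, t−11=i, f−12=t.

limit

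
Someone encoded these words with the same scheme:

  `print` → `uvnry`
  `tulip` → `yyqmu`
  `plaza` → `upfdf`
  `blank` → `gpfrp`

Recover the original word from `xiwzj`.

serve

It's a Vigenère-style cipher with numeric key [5,4]: position i shifts by key[i mod 2].
Decoding xiwzj: x−5=s, i−4=e, w−5=r, z−4=v, j−5=e.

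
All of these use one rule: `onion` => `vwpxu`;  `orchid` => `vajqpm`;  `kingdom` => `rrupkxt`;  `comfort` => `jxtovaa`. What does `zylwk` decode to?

spend

Shifts by position in onion: pos 0: o→v (+7), pos 1: n→w (+9), pos 2: i→p (+7), pos 3: o→x (+9) — repeating every 2. It's a Vigenère-style cipher with numeric key [7,9]: position i shifts by key[i mod 2].
Undoing it on zylwk: z−7=s, y−9=p, l−7=e, w−9=n, k−7=d.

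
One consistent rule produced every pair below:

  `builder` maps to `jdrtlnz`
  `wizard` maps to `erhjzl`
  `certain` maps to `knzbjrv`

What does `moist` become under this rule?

uxrab

The rule splits by letter class: vowels +9, consonants +8.
Applying it to moist: m(cons)+8=u, o(vowel)+9=x, i(vowel)+9=r, s(cons)+8=a, t(cons)+8=b.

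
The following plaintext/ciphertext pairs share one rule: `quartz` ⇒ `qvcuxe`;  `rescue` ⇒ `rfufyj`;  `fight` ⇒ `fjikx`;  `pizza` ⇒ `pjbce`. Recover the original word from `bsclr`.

brain

In quartz: q→q is +0, u→v is +1, a→c is +2, r→u is +3 — the shift increases by 1 each position. The shift increases by 1 at each position, starting from +0: 0, 1, 2, ….
Undoing it on bsclr: b−0=b, s−1=r, c−2=a, l−3=i, r−4=n.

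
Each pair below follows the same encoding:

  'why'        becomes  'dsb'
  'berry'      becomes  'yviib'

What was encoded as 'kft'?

Letters are reflected about the middle of the alphabet (position → 25−position): Atbash.
Decoding kft: k↔p, f↔u, t↔g.

pug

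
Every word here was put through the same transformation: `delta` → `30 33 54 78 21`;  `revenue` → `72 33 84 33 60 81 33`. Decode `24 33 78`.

d(#4)→30 and e(#5)→33: differences scale by 3, so n = 3·pos + 18. With a=1..z=26, the number is 3·pos + 18.
Undoing it on 24 33 78: 24→(24−18)÷3=2=b, 33→(33−18)÷3=5=e, 78→(78−18)÷3=20=t.

bet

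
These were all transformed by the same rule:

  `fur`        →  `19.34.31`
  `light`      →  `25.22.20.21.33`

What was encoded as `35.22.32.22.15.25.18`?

f is letter #6 and maps to 19: an offset of 13. Letters become their 1-based position plus 13 (so a→14, b→15, …).
Decoding 35.22.32.22.15.25.18: 35→(35−13)÷1=22=v, 22→(22−13)÷1=9=i, 32→(32−13)÷1=19=s, 22→(22−13)÷1=9=i, 15→(15−13)÷1=2=b, 25→(25−13)÷1=12=l, 18→(18−13)÷1=5=e.

visible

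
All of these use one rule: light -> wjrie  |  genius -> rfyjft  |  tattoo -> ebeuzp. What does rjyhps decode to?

ginger

Shifts by position in light: pos 0: l→w (+11), pos 1: i→j (+1), pos 2: g→r (+11), pos 3: h→i (+1) — repeating every 2. It's a Vigenère-style cipher with numeric key [11,1]: position i shifts by key[i mod 2].
Undoing it on rjyhps: r−11=g, j−1=i, y−11=n, h−1=g, p−11=e, s−1=r.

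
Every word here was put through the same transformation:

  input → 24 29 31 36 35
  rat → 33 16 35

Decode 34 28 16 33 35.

Each letter is replaced by its alphabet position (a=1..z=26) + 15.
Decoding 34 28 16 33 35: 34→(34−15)÷1=19=s, 28→(28−15)÷1=13=m, 16→(16−15)÷1=1=a, 33→(33−15)÷1=18=r, 35→(35−15)÷1=20=t.

smart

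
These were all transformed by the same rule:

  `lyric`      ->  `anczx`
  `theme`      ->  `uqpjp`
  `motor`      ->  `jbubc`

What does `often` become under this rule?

l(11)→a(0) and y(24)→n(13) fit y≡9x+5 (mod 26); the inverse of 9 mod 26 is 3. Each letter's alphabet position (a=0..z=25) is mapped through 9·x+5 mod 26 — an affine cipher.
On often: o(14)→9·14+5≡1=b; f(5)→9·5+5≡24=y; t(19)→9·19+5≡20=u; e(4)→9·4+5≡15=p; n(13)→9·13+5≡18=s (all mod 26).

byups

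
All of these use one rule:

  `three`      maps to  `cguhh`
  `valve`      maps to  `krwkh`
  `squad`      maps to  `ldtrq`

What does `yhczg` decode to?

fetch

t(19)→c(2) and h(7)→g(6) fit y≡17x+17 (mod 26); the inverse of 17 mod 26 is 23. Treating letters as 0–25, the rule is x ↦ 17x + 17 (mod 26).
Decoding yhczg: y(24)→23·(24−17)≡5=f; h(7)→23·(7−17)≡4=e; c(2)→23·(2−17)≡19=t; z(25)→23·(25−17)≡2=c; g(6)→23·(6−17)≡7=h (all mod 26).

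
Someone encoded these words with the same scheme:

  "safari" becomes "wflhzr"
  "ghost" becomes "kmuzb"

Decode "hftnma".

danger

The shift increases by 1 at each position, starting from +4: 4, 5, 6, ….
Undoing it on hftnma: h−4=d, f−5=a, t−6=n, n−7=g, m−8=e, a−9=r.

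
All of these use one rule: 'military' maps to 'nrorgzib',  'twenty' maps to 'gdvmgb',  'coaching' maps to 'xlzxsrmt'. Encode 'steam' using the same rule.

hgvzn

Each pair mirrors across the alphabet (m↔n, i↔r, l↔o): positions sum to 25. This is the alphabet-reversal cipher (Atbash): a becomes z, b becomes y, etc.
Applying it to steam: s↔h, t↔g, e↔v, a↔z, m↔n.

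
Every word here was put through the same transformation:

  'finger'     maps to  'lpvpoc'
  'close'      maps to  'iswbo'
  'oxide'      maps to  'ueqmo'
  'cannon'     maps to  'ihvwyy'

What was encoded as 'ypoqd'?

Each letter shifts forward by (position + 6), i.e. 6, 7, 8, … — the shift grows by one for each successive letter.
Reversing it on ypoqd: y−6=s, p−7=i, o−8=g, q−9=h, d−10=t.

sight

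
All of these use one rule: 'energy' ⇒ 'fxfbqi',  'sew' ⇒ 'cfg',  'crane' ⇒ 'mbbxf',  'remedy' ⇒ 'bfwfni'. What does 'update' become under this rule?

The shift depends on letter class: consonant n→x is +10, but vowel e→f is +1. Vowels shift forward by 1 and consonants shift forward by 10.
On update: u(vowel)+1=v, p(cons)+10=z, d(cons)+10=n, a(vowel)+1=b, t(cons)+10=d, e(vowel)+1=f.

vznbdf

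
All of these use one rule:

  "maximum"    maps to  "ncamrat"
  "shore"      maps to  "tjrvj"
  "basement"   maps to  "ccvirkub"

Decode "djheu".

cheap

In maximum: m→n is +1, a→c is +2, x→a is +3, i→m is +4 — the shift increases by 1 each position. Letter i (0-indexed) is shifted by i+1, so successive shifts are 1, 2, 3, ….
Decoding djheu: d−1=c, j−2=h, h−3=e, e−4=a, u−5=p.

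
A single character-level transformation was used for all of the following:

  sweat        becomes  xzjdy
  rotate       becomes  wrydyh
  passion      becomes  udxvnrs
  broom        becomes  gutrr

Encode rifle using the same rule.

The shifts repeat in a cycle of length 2: positions 0,1,… shift by +5, +3, then the pattern repeats.
For rifle: r+5=w, i+3=l, f+5=k, l+3=o, e+5=j.

wlkoj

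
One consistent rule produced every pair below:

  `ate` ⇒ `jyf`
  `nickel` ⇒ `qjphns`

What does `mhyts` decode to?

The output letters match the input read backwards, each shifted +5: ate reversed is eta. Read the word backwards and shift each letter +5.
Undoing it on mhyts: shift back: m−5=h, h−5=c, y−5=t, t−5=o, s−5=n → hcton; then reverse → notch.

notch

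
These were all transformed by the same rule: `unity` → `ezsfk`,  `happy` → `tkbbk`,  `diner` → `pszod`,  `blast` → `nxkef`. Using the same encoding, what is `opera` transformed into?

The shift depends on letter class: consonant n→z is +12, but vowel u→e is +10. The rule splits by letter class: vowels +10, consonants +12.
For opera: o(vowel)+10=y, p(cons)+12=b, e(vowel)+10=o, r(cons)+12=d, a(vowel)+10=k.

ybodk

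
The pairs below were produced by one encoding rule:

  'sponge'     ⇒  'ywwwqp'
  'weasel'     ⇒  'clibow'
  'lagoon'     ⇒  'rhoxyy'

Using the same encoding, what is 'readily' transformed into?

xlimswk

Each letter shifts forward by (position + 6), i.e. 6, 7, 8, … — the shift grows by one for each successive letter.
For readily: r+6=x, e+7=l, a+8=i, d+9=m, i+10=s, l+11=w, y+12=k.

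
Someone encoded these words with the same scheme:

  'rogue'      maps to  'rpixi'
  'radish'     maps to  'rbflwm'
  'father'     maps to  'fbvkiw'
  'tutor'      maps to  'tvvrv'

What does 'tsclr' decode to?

In rogue: r→r is +0, o→p is +1, g→i is +2, u→x is +3 — the shift increases by 1 each position. Each letter shifts forward by its position index (0, 1, 2, …) — the shift grows by one for each successive letter.
Reversing it on tsclr: t−0=t, s−1=r, c−2=a, l−3=i, r−4=n.

train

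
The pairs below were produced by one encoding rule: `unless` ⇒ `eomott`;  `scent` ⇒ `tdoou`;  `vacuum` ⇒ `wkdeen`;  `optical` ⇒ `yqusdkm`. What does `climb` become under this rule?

dmsnc

The shift depends on letter class: consonant n→o is +1, but vowel u→e is +10. Vowels shift forward by 10 and consonants shift forward by 1.
On climb: c(cons)+1=d, l(cons)+1=m, i(vowel)+10=s, m(cons)+1=n, b(cons)+1=c.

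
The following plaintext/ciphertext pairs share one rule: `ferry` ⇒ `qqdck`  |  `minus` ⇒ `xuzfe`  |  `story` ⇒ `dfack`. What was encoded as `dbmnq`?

space

The shifts repeat in a cycle of length 3: positions 0,1,… shift by +11, +12, +12, then the pattern repeats.
Undoing it on dbmnq: d−11=s, b−12=p, m−12=a, n−11=c, q−12=e.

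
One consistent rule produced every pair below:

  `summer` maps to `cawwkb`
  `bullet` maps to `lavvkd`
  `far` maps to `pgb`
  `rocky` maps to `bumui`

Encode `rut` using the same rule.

The shift depends on letter class: consonant s→c is +10, but vowel u→a is +6. Vowels shift forward by 6 and consonants shift forward by 10.
For rut: r(cons)+10=b, u(vowel)+6=a, t(cons)+10=d.

bad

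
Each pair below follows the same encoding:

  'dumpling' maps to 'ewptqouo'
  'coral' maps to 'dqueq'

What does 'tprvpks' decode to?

In dumpling: d→e is +1, u→w is +2, m→p is +3, p→t is +4 — the shift increases by 1 each position. The shift increases by 1 at each position, starting from +1: 1, 2, 3, ….
Decoding tprvpks: t−1=s, p−2=n, r−3=o, v−4=r, p−5=k, k−6=e, s−7=l.

snorkel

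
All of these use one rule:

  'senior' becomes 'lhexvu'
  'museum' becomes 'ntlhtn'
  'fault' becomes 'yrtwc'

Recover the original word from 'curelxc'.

transit

s(18)→l(11) and e(4)→h(7) fit y≡17x+17 (mod 26); the inverse of 17 mod 26 is 23. Each letter's alphabet position (a=0..z=25) is mapped through 17·x+17 mod 26 — an affine cipher.
Reversing it on curelxc: c(2)→23·(2−17)≡19=t; u(20)→23·(20−17)≡17=r; r(17)→23·(17−17)≡0=a; e(4)→23·(4−17)≡13=n; l(11)→23·(11−17)≡18=s; x(23)→23·(23−17)≡8=i; c(2)→23·(2−17)≡19=t (all mod 26).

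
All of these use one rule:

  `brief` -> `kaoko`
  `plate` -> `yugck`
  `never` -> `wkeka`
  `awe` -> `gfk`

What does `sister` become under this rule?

bobcka

The shift depends on letter class: consonant b→k is +9, but vowel i→o is +6. The rule splits by letter class: vowels +6, consonants +9.
On sister: s(cons)+9=b, i(vowel)+6=o, s(cons)+9=b, t(cons)+9=c, e(vowel)+6=k, r(cons)+9=a.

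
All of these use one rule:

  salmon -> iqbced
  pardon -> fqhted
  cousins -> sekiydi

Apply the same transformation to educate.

Compare letters: s→i is +16, a→q is +16, l→b is +16 — a constant shift. This is a Caesar cipher with shift 16.
On educate: e+16=u, d+16=t, u+16=k, c+16=s, a+16=q, t+16=j, e+16=u.

utksqju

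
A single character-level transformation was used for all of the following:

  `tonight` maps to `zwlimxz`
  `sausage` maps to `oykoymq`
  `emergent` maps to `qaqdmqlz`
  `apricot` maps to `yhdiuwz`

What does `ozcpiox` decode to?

stylish

t(19)→z(25) and o(14)→w(22) fit y≡11x+24 (mod 26); the inverse of 11 mod 26 is 19. This is an affine cipher: with a=0,…,z=25, each position x becomes (11x+24) mod 26.
Undoing it on ozcpiox: o(14)→19·(14−24)≡18=s; z(25)→19·(25−24)≡19=t; c(2)→19·(2−24)≡24=y; p(15)→19·(15−24)≡11=l; i(8)→19·(8−24)≡8=i; o(14)→19·(14−24)≡18=s; x(23)→19·(23−24)≡7=h (all mod 26).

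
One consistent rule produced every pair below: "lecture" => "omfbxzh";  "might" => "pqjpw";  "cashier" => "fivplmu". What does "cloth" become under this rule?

Shifts by position in lecture: pos 0: l→o (+3), pos 1: e→m (+8), pos 2: c→f (+3), pos 3: t→b (+8) — repeating every 2. A repeating key of period 2 is used — shifts +3, +8 over and over.
Applying it to cloth: c+3=f, l+8=t, o+3=r, t+8=b, h+3=k.

ftrbk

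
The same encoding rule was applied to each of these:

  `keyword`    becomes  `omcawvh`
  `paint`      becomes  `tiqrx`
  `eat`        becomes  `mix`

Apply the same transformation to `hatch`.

lixgl

The rule splits by letter class: vowels +8, consonants +4.
Applying it to hatch: h(cons)+4=l, a(vowel)+8=i, t(cons)+4=x, c(cons)+4=g, h(cons)+4=l.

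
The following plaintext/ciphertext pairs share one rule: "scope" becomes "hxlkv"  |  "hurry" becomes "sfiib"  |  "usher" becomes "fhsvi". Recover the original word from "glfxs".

s(18)→h(7) and c(2)→x(23) fit y≡25x+25 (mod 26); the inverse of 25 mod 26 is 25. Treating letters as 0–25, the rule is x ↦ 25x + 25 (mod 26).
Decoding glfxs: g(6)→25·(6−25)≡19=t; l(11)→25·(11−25)≡14=o; f(5)→25·(5−25)≡20=u; x(23)→25·(23−25)≡2=c; s(18)→25·(18−25)≡7=h (all mod 26).

touch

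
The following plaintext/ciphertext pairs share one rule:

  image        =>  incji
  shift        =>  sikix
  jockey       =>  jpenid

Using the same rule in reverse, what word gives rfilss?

In image: i→i is +0, m→n is +1, a→c is +2, g→j is +3 — the shift increases by 1 each position. Each letter shifts forward by its position index (0, 1, 2, …) — the shift grows by one for each successive letter.
Decoding rfilss: r−0=r, f−1=e, i−2=g, l−3=i, s−4=o, s−5=n.

region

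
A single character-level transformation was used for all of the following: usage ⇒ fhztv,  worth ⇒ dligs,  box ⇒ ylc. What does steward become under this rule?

hgvdziw

Each pair mirrors across the alphabet (u↔f, s↔h, a↔z): positions sum to 25. This is the alphabet-reversal cipher (Atbash): a becomes z, b becomes y, etc.
For steward: s↔h, t↔g, e↔v, w↔d, a↔z, r↔i, d↔w.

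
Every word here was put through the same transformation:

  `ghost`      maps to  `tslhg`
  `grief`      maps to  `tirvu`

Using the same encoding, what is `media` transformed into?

nvwrz

Each pair mirrors across the alphabet (g↔t, h↔s, o↔l): positions sum to 25. Each letter is replaced by its mirror in the alphabet: a↔z, b↔y, c↔x, and so on (the Atbash cipher).
For media: m↔n, e↔v, d↔w, i↔r, a↔z.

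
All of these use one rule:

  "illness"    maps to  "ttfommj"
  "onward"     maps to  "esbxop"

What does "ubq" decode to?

pat

Read the word backwards and shift each letter +1.
Undoing it on ubq: shift back: u−1=t, b−1=a, q−1=p → tap; then reverse → pat.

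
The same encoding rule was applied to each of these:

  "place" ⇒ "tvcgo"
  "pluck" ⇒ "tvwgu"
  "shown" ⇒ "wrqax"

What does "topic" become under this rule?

xyrmm

It's a Vigenère-style cipher with numeric key [4,10,2]: position i shifts by key[i mod 3].
On topic: t+4=x, o+10=y, p+2=r, i+4=m, c+10=m.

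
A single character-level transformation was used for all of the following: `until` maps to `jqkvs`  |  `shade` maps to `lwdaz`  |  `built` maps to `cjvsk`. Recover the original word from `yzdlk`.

u(20)→j(9) and n(13)→q(16) fit y≡25x+3 (mod 26); the inverse of 25 mod 26 is 25. Treating letters as 0–25, the rule is x ↦ 25x + 3 (mod 26).
Reversing it on yzdlk: y(24)→25·(24−3)≡5=f; z(25)→25·(25−3)≡4=e; d(3)→25·(3−3)≡0=a; l(11)→25·(11−3)≡18=s; k(10)→25·(10−3)≡19=t (all mod 26).

feast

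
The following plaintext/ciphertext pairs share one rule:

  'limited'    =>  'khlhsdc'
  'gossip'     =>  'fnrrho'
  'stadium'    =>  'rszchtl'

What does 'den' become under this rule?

Compare letters: l→k is +25, i→h is +25, m→l is +25 — a constant shift. Every letter moves 25 places later in the alphabet, wrapping around z→a.
For den: d+25=c, e+25=d, n+25=m.

cdm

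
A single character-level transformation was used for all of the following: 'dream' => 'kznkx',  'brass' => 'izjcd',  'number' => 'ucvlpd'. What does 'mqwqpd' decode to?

Letter i (0-indexed) is shifted by i+7, so successive shifts are 7, 8, 9, ….
Reversing it on mqwqpd: m−7=f, q−8=i, w−9=n, q−10=g, p−11=e, d−12=r.

finger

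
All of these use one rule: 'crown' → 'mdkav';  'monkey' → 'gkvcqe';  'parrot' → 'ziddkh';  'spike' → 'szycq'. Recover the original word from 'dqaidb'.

c(2)→m(12) and r(17)→d(3) fit y≡15x+8 (mod 26); the inverse of 15 mod 26 is 7. Each letter's alphabet position (a=0..z=25) is mapped through 15·x+8 mod 26 — an affine cipher.
Reversing it on dqaidb: d(3)→7·(3−8)≡17=r; q(16)→7·(16−8)≡4=e; a(0)→7·(0−8)≡22=w; i(8)→7·(8−8)≡0=a; d(3)→7·(3−8)≡17=r; b(1)→7·(1−8)≡3=d (all mod 26).

reward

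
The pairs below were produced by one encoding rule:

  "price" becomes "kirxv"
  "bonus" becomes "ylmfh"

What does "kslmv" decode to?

Each letter is replaced by its mirror in the alphabet: a↔z, b↔y, c↔x, and so on (the Atbash cipher).
Reversing it on kslmv: k↔p, s↔h, l↔o, m↔n, v↔e.

phone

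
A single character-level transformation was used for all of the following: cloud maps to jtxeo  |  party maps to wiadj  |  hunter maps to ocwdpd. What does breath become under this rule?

In cloud: c→j is +7, l→t is +8, o→x is +9, u→e is +10 — the shift increases by 1 each position. The shift increases by 1 at each position, starting from +7: 7, 8, 9, ….
On breath: b+7=i, r+8=z, e+9=n, a+10=k, t+11=e, h+12=t.

iznket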